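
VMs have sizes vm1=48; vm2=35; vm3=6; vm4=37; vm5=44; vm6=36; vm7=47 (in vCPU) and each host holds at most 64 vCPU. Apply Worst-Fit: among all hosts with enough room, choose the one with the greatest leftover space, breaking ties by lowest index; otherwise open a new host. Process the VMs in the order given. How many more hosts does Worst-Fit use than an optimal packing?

Worst-Fit: [48] [35,6] [37] [44] [36] [47] → 6 hosts.
6 VMs exceed 32 vCPU (half the capacity), and no two of those can share a host, so at least 6 hosts are needed.
So 6 is already optimal.

0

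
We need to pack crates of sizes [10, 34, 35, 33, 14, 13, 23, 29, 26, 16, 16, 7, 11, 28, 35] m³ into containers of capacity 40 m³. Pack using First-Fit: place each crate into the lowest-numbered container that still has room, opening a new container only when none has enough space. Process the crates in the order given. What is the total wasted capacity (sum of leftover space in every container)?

container 1: place 10 m³, 30 m³ left
container 2: place 34 m³, 6 m³ left
container 3: place 35 m³, 5 m³ left
container 4: place 33 m³, 7 m³ left
container 1: place 14 m³, 16 m³ left
container 1: place 13 m³, 3 m³ left
container 5: place 23 m³, 17 m³ left
container 6: place 29 m³, 11 m³ left
container 7: place 26 m³, 14 m³ left
container 5: place 16 m³, 1 m³ left
container 8: place 16 m³, 24 m³ left
container 4: place 7 m³, 0 m³ left
container 6: place 11 m³, 0 m³ left
container 9: place 28 m³, 12 m³ left
container 10: place 35 m³, 5 m³ left
10 containers × 40 m³ = 400 m³; used 330 m³; unused 70 m³.

70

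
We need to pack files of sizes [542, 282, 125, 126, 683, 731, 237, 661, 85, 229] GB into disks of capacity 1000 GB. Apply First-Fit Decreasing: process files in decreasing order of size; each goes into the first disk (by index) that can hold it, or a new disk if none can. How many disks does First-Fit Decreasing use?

Sorted descending: 731, 683, 661, 542, 282, 237, 229, 126, 125, 85.
Put 731 GB in disk 1; 269 GB remain.
Put 683 GB in disk 2; 317 GB remain.
Put 661 GB in disk 3; 339 GB remain.
Put 542 GB in disk 4; 458 GB remain.
Put 282 GB in disk 2; 35 GB remain.
Put 237 GB in disk 1; 32 GB remain.
Put 229 GB in disk 3; 110 GB remain.
Put 126 GB in disk 4; 332 GB remain.
Put 125 GB in disk 4; 207 GB remain.
Put 85 GB in disk 3; 25 GB remain.

4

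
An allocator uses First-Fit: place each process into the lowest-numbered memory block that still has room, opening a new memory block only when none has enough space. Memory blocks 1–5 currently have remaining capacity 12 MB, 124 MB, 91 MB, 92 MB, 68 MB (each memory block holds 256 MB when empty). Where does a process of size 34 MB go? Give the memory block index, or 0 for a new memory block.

2

Memory blocks with room: memory block 2 (124 MB), memory block 3 (91 MB), memory block 4 (92 MB), memory block 5 (68 MB).
The first with room is memory block 2.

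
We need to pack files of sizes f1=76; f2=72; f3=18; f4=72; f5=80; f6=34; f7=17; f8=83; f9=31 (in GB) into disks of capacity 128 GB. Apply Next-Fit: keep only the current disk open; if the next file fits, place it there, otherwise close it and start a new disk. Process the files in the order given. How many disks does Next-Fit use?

6 disks

f1 (76 GB) → disk 1 (remaining 52 GB)
f2 (72 GB) → disk 2 (remaining 56 GB)
f3 (18 GB) → disk 2 (remaining 38 GB)
f4 (72 GB) → disk 3 (remaining 56 GB)
f5 (80 GB) → disk 4 (remaining 48 GB)
f6 (34 GB) → disk 4 (remaining 14 GB)
f7 (17 GB) → disk 5 (remaining 111 GB)
f8 (83 GB) → disk 5 (remaining 28 GB)
f9 (31 GB) → disk 6 (remaining 97 GB)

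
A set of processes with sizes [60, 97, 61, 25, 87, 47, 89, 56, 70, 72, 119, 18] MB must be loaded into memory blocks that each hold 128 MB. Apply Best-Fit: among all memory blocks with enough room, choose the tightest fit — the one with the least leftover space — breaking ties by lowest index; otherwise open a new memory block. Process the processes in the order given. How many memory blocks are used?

memory block 1: place 60 MB, 68 MB left
memory block 2: place 97 MB, 31 MB left
memory block 1: place 61 MB, 7 MB left
memory block 2: place 25 MB, 6 MB left
memory block 3: place 87 MB, 41 MB left
memory block 4: place 47 MB, 81 MB left
memory block 5: place 89 MB, 39 MB left
memory block 4: place 56 MB, 25 MB left
memory block 6: place 70 MB, 58 MB left
memory block 7: place 72 MB, 56 MB left
memory block 8: place 119 MB, 9 MB left
memory block 4: place 18 MB, 7 MB left
Final memory blocks: [60,61] [97,25] [87] [47,56,18] [89] [70] [72] [119].

8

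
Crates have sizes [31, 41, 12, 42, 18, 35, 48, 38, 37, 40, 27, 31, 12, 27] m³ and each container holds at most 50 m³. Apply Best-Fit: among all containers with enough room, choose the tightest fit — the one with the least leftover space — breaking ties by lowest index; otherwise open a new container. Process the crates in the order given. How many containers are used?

11

Put 31 m³ in container 1; 19 m³ remain.
Put 41 m³ in container 2; 9 m³ remain.
Put 12 m³ in container 1; 7 m³ remain.
Put 42 m³ in container 3; 8 m³ remain.
Put 18 m³ in container 4; 32 m³ remain.
Put 35 m³ in container 5; 15 m³ remain.
Put 48 m³ in container 6; 2 m³ remain.
Put 38 m³ in container 7; 12 m³ remain.
Put 37 m³ in container 8; 13 m³ remain.
Put 40 m³ in container 9; 10 m³ remain.
Put 27 m³ in container 4; 5 m³ remain.
Put 31 m³ in container 10; 19 m³ remain.
Put 12 m³ in container 7; 0 m³ remain.
Put 27 m³ in container 11; 23 m³ remain.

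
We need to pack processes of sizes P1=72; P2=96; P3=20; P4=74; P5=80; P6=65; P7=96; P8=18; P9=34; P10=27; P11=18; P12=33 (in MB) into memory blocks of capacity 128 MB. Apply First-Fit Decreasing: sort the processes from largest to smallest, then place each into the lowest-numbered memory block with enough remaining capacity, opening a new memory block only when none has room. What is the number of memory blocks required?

Sorted descending: 96, 96, 80, 74, 72, 65, 34, 33, 27, 20, 18, 18.
memory block 1: place 96 MB, 32 MB left
memory block 2: place 96 MB, 32 MB left
memory block 3: place 80 MB, 48 MB left
memory block 4: place 74 MB, 54 MB left
memory block 5: place 72 MB, 56 MB left
memory block 6: place 65 MB, 63 MB left
memory block 3: place 34 MB, 14 MB left
memory block 4: place 33 MB, 21 MB left
memory block 1: place 27 MB, 5 MB left
memory block 2: place 20 MB, 12 MB left
memory block 4: place 18 MB, 3 MB left
memory block 5: place 18 MB, 38 MB left

6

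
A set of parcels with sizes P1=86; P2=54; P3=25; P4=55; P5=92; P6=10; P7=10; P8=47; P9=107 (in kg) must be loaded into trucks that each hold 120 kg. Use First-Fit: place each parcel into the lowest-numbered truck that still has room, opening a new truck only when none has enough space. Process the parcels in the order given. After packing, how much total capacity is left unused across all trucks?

P1 (86 kg) → truck 1 (remaining 34 kg)
P2 (54 kg) → truck 2 (remaining 66 kg)
P3 (25 kg) → truck 1 (remaining 9 kg)
P4 (55 kg) → truck 2 (remaining 11 kg)
P5 (92 kg) → truck 3 (remaining 28 kg)
P6 (10 kg) → truck 2 (remaining 1 kg)
P7 (10 kg) → truck 3 (remaining 18 kg)
P8 (47 kg) → truck 4 (remaining 73 kg)
P9 (107 kg) → truck 5 (remaining 13 kg)
5 trucks × 120 kg = 600 kg; used 486 kg; unused 114 kg.

114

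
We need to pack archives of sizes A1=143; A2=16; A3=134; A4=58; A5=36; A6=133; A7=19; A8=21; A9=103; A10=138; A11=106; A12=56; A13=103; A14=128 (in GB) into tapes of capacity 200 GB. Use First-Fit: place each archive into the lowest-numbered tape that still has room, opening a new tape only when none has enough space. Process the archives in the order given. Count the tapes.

tape 1: place A1 (143 GB), 57 GB left
tape 1: place A2 (16 GB), 41 GB left
tape 2: place A3 (134 GB), 66 GB left
tape 2: place A4 (58 GB), 8 GB left
tape 1: place A5 (36 GB), 5 GB left
tape 3: place A6 (133 GB), 67 GB left
tape 3: place A7 (19 GB), 48 GB left
tape 3: place A8 (21 GB), 27 GB left
tape 4: place A9 (103 GB), 97 GB left
tape 5: place A10 (138 GB), 62 GB left
tape 6: place A11 (106 GB), 94 GB left
tape 4: place A12 (56 GB), 41 GB left
tape 7: place A13 (103 GB), 97 GB left
tape 8: place A14 (128 GB), 72 GB left

8 tapes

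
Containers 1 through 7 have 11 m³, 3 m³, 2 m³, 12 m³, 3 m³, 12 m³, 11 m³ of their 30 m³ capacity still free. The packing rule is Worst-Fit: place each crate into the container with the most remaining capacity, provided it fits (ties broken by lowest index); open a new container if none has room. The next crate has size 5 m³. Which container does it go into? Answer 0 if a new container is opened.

Containers with room: container 1 (11 m³), container 4 (12 m³), container 6 (12 m³), container 7 (11 m³).
Most room is container 4 with 12 m³ free.

4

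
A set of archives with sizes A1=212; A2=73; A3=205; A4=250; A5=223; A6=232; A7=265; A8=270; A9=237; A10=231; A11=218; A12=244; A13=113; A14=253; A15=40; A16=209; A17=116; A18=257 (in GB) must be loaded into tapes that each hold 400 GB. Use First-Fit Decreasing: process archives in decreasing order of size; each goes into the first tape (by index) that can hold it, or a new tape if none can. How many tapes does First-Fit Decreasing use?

Sorted descending: 270, 265, 257, 253, 250, 244, 237, 232, 231, 223, 218, 212, 209, 205, 116, 113, 73, 40.
270 GB → tape 1 (remaining 130 GB)
265 GB → tape 2 (remaining 135 GB)
257 GB → tape 3 (remaining 143 GB)
253 GB → tape 4 (remaining 147 GB)
250 GB → tape 5 (remaining 150 GB)
244 GB → tape 6 (remaining 156 GB)
237 GB → tape 7 (remaining 163 GB)
232 GB → tape 8 (remaining 168 GB)
231 GB → tape 9 (remaining 169 GB)
223 GB → tape 10 (remaining 177 GB)
218 GB → tape 11 (remaining 182 GB)
212 GB → tape 12 (remaining 188 GB)
209 GB → tape 13 (remaining 191 GB)
205 GB → tape 14 (remaining 195 GB)
116 GB → tape 1 (remaining 14 GB)
113 GB → tape 2 (remaining 22 GB)
73 GB → tape 3 (remaining 70 GB)
40 GB → tape 3 (remaining 30 GB)
Final tapes: [270,116] [265,113] [257,73,40] [253] [250] [244] [237] [232] [231] [223] [218] [212] [209] [205].

14 tapes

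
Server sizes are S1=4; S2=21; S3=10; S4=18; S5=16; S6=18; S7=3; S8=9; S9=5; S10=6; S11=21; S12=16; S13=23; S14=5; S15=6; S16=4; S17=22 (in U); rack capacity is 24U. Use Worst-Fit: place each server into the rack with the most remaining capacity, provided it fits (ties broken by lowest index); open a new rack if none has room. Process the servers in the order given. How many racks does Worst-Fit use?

10 racks

S1 (4U) → rack 1 (remaining 20U)
S2 (21U) → rack 2 (remaining 3U)
S3 (10U) → rack 1 (remaining 10U)
S4 (18U) → rack 3 (remaining 6U)
S5 (16U) → rack 4 (remaining 8U)
S6 (18U) → rack 5 (remaining 6U)
S7 (3U) → rack 1 (remaining 7U)
S8 (9U) → rack 6 (remaining 15U)
S9 (5U) → rack 6 (remaining 10U)
S10 (6U) → rack 6 (remaining 4U)
S11 (21U) → rack 7 (remaining 3U)
S12 (16U) → rack 8 (remaining 8U)
S13 (23U) → rack 9 (remaining 1U)
S14 (5U) → rack 4 (remaining 3U)
S15 (6U) → rack 8 (remaining 2U)
S16 (4U) → rack 1 (remaining 3U)
S17 (22U) → rack 10 (remaining 2U)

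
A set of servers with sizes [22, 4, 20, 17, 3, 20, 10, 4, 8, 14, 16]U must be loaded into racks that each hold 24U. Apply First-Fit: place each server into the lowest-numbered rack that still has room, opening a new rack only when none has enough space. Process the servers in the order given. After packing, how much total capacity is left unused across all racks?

30

Put 22U in rack 1; 2U remain.
Put 4U in rack 2; 20U remain.
Put 20U in rack 2; 0U remain.
Put 17U in rack 3; 7U remain.
Put 3U in rack 3; 4U remain.
Put 20U in rack 4; 4U remain.
Put 10U in rack 5; 14U remain.
Put 4U in rack 3; 0U remain.
Put 8U in rack 5; 6U remain.
Put 14U in rack 6; 10U remain.
Put 16U in rack 7; 8U remain.
7 racks × 24U = 168U; used 138U; unused 30U.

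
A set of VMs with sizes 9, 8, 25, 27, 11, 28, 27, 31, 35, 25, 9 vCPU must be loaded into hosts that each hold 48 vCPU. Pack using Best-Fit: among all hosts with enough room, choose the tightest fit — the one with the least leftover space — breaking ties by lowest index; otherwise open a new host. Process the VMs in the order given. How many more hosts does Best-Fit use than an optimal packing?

0

Best-Fit: [9,8,25] [27,11,9] [28] [27] [31] [35] [25] → 7 hosts.
7 VMs exceed 24 vCPU (half the capacity), and no two of those can share a host, so at least 7 hosts are needed.
So 7 is already optimal.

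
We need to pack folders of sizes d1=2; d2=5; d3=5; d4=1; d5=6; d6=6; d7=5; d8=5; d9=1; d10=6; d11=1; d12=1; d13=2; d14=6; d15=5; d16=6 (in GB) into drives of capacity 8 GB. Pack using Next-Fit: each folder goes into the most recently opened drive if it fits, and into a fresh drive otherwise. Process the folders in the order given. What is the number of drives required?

10 drives

drive 1: place d1 (2 GB), 6 GB left
drive 1: place d2 (5 GB), 1 GB left
drive 2: place d3 (5 GB), 3 GB left
drive 2: place d4 (1 GB), 2 GB left
drive 3: place d5 (6 GB), 2 GB left
drive 4: place d6 (6 GB), 2 GB left
drive 5: place d7 (5 GB), 3 GB left
drive 6: place d8 (5 GB), 3 GB left
drive 6: place d9 (1 GB), 2 GB left
drive 7: place d10 (6 GB), 2 GB left
drive 7: place d11 (1 GB), 1 GB left
drive 7: place d12 (1 GB), 0 GB left
drive 8: place d13 (2 GB), 6 GB left
drive 8: place d14 (6 GB), 0 GB left
drive 9: place d15 (5 GB), 3 GB left
drive 10: place d16 (6 GB), 2 GB left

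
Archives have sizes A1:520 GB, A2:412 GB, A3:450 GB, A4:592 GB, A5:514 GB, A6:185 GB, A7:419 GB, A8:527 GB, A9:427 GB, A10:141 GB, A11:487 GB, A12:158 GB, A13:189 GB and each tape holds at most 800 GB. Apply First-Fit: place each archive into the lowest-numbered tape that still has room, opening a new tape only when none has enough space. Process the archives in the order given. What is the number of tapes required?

9

A1 (520 GB) → tape 1 (remaining 280 GB)
A2 (412 GB) → tape 2 (remaining 388 GB)
A3 (450 GB) → tape 3 (remaining 350 GB)
A4 (592 GB) → tape 4 (remaining 208 GB)
A5 (514 GB) → tape 5 (remaining 286 GB)
A6 (185 GB) → tape 1 (remaining 95 GB)
A7 (419 GB) → tape 6 (remaining 381 GB)
A8 (527 GB) → tape 7 (remaining 273 GB)
A9 (427 GB) → tape 8 (remaining 373 GB)
A10 (141 GB) → tape 2 (remaining 247 GB)
A11 (487 GB) → tape 9 (remaining 313 GB)
A12 (158 GB) → tape 2 (remaining 89 GB)
A13 (189 GB) → tape 3 (remaining 161 GB)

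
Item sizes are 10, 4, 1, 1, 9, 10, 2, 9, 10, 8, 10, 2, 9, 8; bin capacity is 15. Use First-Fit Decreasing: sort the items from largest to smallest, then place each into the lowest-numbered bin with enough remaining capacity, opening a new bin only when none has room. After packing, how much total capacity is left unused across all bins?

42

Sorted descending: 10, 10, 10, 10, 9, 9, 9, 8, 8, 4, 2, 2, 1, 1.
10 → bin 1 (remaining 5)
10 → bin 2 (remaining 5)
10 → bin 3 (remaining 5)
10 → bin 4 (remaining 5)
9 → bin 5 (remaining 6)
9 → bin 6 (remaining 6)
9 → bin 7 (remaining 6)
8 → bin 8 (remaining 7)
8 → bin 9 (remaining 7)
4 → bin 1 (remaining 1)
2 → bin 2 (remaining 3)
2 → bin 2 (remaining 1)
1 → bin 1 (remaining 0)
1 → bin 2 (remaining 0)
9 bins × 15 = 135; used 93; unused 42.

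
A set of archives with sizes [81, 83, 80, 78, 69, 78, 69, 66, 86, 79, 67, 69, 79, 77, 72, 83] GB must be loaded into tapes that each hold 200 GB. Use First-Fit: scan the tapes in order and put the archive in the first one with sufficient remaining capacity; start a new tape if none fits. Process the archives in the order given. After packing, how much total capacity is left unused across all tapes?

81 GB → tape 1 (remaining 119 GB)
83 GB → tape 1 (remaining 36 GB)
80 GB → tape 2 (remaining 120 GB)
78 GB → tape 2 (remaining 42 GB)
69 GB → tape 3 (remaining 131 GB)
78 GB → tape 3 (remaining 53 GB)
69 GB → tape 4 (remaining 131 GB)
66 GB → tape 4 (remaining 65 GB)
86 GB → tape 5 (remaining 114 GB)
79 GB → tape 5 (remaining 35 GB)
67 GB → tape 6 (remaining 133 GB)
69 GB → tape 6 (remaining 64 GB)
79 GB → tape 7 (remaining 121 GB)
77 GB → tape 7 (remaining 44 GB)
72 GB → tape 8 (remaining 128 GB)
83 GB → tape 8 (remaining 45 GB)
8 tapes × 200 GB = 1600 GB; used 1216 GB; unused 384 GB.

384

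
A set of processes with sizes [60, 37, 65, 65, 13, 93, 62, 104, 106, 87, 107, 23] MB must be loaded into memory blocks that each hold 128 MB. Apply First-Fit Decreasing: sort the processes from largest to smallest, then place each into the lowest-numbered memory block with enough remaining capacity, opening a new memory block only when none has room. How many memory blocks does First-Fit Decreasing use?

Sorted descending: 107, 106, 104, 93, 87, 65, 65, 62, 60, 37, 23, 13.
memory block 1: place 107 MB, 21 MB left
memory block 2: place 106 MB, 22 MB left
memory block 3: place 104 MB, 24 MB left
memory block 4: place 93 MB, 35 MB left
memory block 5: place 87 MB, 41 MB left
memory block 6: place 65 MB, 63 MB left
memory block 7: place 65 MB, 63 MB left
memory block 6: place 62 MB, 1 MB left
memory block 7: place 60 MB, 3 MB left
memory block 5: place 37 MB, 4 MB left
memory block 3: place 23 MB, 1 MB left
memory block 1: place 13 MB, 8 MB left

7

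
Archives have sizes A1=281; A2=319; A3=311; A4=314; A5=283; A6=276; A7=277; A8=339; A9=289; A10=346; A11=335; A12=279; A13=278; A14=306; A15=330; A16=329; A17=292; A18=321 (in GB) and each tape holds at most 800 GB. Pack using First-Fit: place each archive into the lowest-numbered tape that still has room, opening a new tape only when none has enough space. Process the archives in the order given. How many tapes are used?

Put A1 (281 GB) in tape 1; 519 GB remain.
Put A2 (319 GB) in tape 1; 200 GB remain.
Put A3 (311 GB) in tape 2; 489 GB remain.
Put A4 (314 GB) in tape 2; 175 GB remain.
Put A5 (283 GB) in tape 3; 517 GB remain.
Put A6 (276 GB) in tape 3; 241 GB remain.
Put A7 (277 GB) in tape 4; 523 GB remain.
Put A8 (339 GB) in tape 4; 184 GB remain.
Put A9 (289 GB) in tape 5; 511 GB remain.
Put A10 (346 GB) in tape 5; 165 GB remain.
Put A11 (335 GB) in tape 6; 465 GB remain.
Put A12 (279 GB) in tape 6; 186 GB remain.
Put A13 (278 GB) in tape 7; 522 GB remain.
Put A14 (306 GB) in tape 7; 216 GB remain.
Put A15 (330 GB) in tape 8; 470 GB remain.
Put A16 (329 GB) in tape 8; 141 GB remain.
Put A17 (292 GB) in tape 9; 508 GB remain.
Put A18 (321 GB) in tape 9; 187 GB remain.

9 tapes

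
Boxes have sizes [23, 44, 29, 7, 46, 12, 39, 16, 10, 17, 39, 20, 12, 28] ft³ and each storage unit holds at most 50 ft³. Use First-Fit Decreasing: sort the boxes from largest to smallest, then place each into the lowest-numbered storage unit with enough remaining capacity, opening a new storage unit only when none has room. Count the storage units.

8 storage units

Sorted descending: 46, 44, 39, 39, 29, 28, 23, 20, 17, 16, 12, 12, 10, 7.
46 ft³ → storage unit 1 (remaining 4 ft³)
44 ft³ → storage unit 2 (remaining 6 ft³)
39 ft³ → storage unit 3 (remaining 11 ft³)
39 ft³ → storage unit 4 (remaining 11 ft³)
29 ft³ → storage unit 5 (remaining 21 ft³)
28 ft³ → storage unit 6 (remaining 22 ft³)
23 ft³ → storage unit 7 (remaining 27 ft³)
20 ft³ → storage unit 5 (remaining 1 ft³)
17 ft³ → storage unit 6 (remaining 5 ft³)
16 ft³ → storage unit 7 (remaining 11 ft³)
12 ft³ → storage unit 8 (remaining 38 ft³)
12 ft³ → storage unit 8 (remaining 26 ft³)
10 ft³ → storage unit 3 (remaining 1 ft³)
7 ft³ → storage unit 4 (remaining 4 ft³)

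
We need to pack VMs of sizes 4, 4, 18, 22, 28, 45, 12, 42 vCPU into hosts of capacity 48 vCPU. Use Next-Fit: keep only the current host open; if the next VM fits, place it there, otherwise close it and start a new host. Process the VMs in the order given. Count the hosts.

5

4 vCPU → host 1 (remaining 44 vCPU)
4 vCPU → host 1 (remaining 40 vCPU)
18 vCPU → host 1 (remaining 22 vCPU)
22 vCPU → host 1 (remaining 0 vCPU)
28 vCPU → host 2 (remaining 20 vCPU)
45 vCPU → host 3 (remaining 3 vCPU)
12 vCPU → host 4 (remaining 36 vCPU)
42 vCPU → host 5 (remaining 6 vCPU)
Final hosts: [4,4,18,22] [28] [45] [12] [42].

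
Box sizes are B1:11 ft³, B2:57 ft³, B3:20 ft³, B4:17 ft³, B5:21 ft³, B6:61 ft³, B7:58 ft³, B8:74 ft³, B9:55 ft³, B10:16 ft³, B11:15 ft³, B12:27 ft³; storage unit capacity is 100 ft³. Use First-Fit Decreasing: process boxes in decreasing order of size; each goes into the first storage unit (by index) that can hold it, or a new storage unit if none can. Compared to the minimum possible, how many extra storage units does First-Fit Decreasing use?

First-Fit Decreasing: [74,21] [61,27,11] [58,20,17] [57,16,15] [55] → 5 storage units.
Total size 432 ft³; any packing needs at least ⌈432/100⌉ = 5 storage units.
So 5 is already optimal.

0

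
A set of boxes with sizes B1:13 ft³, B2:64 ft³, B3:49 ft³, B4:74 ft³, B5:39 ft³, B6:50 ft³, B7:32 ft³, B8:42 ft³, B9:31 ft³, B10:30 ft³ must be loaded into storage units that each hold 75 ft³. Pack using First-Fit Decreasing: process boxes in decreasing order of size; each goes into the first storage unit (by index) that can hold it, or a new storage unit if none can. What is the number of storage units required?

7 storage units

Sorted descending: 74, 64, 50, 49, 42, 39, 32, 31, 30, 13.
storage unit 1: place 74 ft³, 1 ft³ left
storage unit 2: place 64 ft³, 11 ft³ left
storage unit 3: place 50 ft³, 25 ft³ left
storage unit 4: place 49 ft³, 26 ft³ left
storage unit 5: place 42 ft³, 33 ft³ left
storage unit 6: place 39 ft³, 36 ft³ left
storage unit 5: place 32 ft³, 1 ft³ left
storage unit 6: place 31 ft³, 5 ft³ left
storage unit 7: place 30 ft³, 45 ft³ left
storage unit 3: place 13 ft³, 12 ft³ left
Final storage units: [74] [64] [50,13] [49] [42,32] [39,31] [30].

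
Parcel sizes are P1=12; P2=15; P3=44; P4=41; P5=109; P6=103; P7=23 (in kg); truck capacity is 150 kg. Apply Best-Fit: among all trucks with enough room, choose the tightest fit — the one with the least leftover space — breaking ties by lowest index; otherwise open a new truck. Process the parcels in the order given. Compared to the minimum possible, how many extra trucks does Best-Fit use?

Best-Fit: [12,15,44,41,23] [109] [103] → 3 trucks.
Total size 347 kg; any packing needs at least ⌈347/150⌉ = 3 trucks.
So 3 is already optimal.

0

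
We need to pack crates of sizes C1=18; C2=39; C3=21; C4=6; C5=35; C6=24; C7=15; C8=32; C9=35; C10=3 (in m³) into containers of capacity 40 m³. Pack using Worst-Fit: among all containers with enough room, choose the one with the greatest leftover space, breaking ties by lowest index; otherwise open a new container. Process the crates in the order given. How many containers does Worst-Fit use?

Put C1 (18 m³) in container 1; 22 m³ remain.
Put C2 (39 m³) in container 2; 1 m³ remain.
Put C3 (21 m³) in container 1; 1 m³ remain.
Put C4 (6 m³) in container 3; 34 m³ remain.
Put C5 (35 m³) in container 4; 5 m³ remain.
Put C6 (24 m³) in container 3; 10 m³ remain.
Put C7 (15 m³) in container 5; 25 m³ remain.
Put C8 (32 m³) in container 6; 8 m³ remain.
Put C9 (35 m³) in container 7; 5 m³ remain.
Put C10 (3 m³) in container 5; 22 m³ remain.
Final containers: [18,21] [39] [6,24] [35] [15,3] [32] [35].

7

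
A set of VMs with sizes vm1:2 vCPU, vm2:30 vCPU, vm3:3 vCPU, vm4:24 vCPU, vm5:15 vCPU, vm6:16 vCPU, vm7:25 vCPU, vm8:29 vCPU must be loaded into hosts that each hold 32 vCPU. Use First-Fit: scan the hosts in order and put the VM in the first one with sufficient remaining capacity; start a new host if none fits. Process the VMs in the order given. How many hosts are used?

Put vm1 (2 vCPU) in host 1; 30 vCPU remain.
Put vm2 (30 vCPU) in host 1; 0 vCPU remain.
Put vm3 (3 vCPU) in host 2; 29 vCPU remain.
Put vm4 (24 vCPU) in host 2; 5 vCPU remain.
Put vm5 (15 vCPU) in host 3; 17 vCPU remain.
Put vm6 (16 vCPU) in host 3; 1 vCPU remain.
Put vm7 (25 vCPU) in host 4; 7 vCPU remain.
Put vm8 (29 vCPU) in host 5; 3 vCPU remain.

5 hosts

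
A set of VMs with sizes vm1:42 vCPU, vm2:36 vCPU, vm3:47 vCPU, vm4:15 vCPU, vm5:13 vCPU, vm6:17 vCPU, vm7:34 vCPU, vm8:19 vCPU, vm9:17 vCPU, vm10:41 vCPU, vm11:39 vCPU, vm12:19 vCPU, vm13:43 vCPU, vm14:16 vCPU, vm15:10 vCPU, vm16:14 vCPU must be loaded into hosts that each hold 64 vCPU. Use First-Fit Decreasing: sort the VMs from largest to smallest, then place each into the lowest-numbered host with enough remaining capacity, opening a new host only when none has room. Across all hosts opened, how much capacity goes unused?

26

Sorted descending: 47, 43, 42, 41, 39, 36, 34, 19, 19, 17, 17, 16, 15, 14, 13, 10.
host 1: place 47 vCPU, 17 vCPU left
host 2: place 43 vCPU, 21 vCPU left
host 3: place 42 vCPU, 22 vCPU left
host 4: place 41 vCPU, 23 vCPU left
host 5: place 39 vCPU, 25 vCPU left
host 6: place 36 vCPU, 28 vCPU left
host 7: place 34 vCPU, 30 vCPU left
host 2: place 19 vCPU, 2 vCPU left
host 3: place 19 vCPU, 3 vCPU left
host 1: place 17 vCPU, 0 vCPU left
host 4: place 17 vCPU, 6 vCPU left
host 5: place 16 vCPU, 9 vCPU left
host 6: place 15 vCPU, 13 vCPU left
host 7: place 14 vCPU, 16 vCPU left
host 6: place 13 vCPU, 0 vCPU left
host 7: place 10 vCPU, 6 vCPU left
7 hosts × 64 vCPU = 448 vCPU; used 422 vCPU; unused 26 vCPU.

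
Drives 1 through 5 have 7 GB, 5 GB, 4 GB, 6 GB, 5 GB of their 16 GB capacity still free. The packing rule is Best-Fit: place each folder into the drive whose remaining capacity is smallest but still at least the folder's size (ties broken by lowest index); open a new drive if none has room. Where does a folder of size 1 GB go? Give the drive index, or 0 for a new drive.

3

Drives with room: drive 1 (7 GB), drive 2 (5 GB), drive 3 (4 GB), drive 4 (6 GB), drive 5 (5 GB).
Tightest fit is drive 3 with 4 GB free.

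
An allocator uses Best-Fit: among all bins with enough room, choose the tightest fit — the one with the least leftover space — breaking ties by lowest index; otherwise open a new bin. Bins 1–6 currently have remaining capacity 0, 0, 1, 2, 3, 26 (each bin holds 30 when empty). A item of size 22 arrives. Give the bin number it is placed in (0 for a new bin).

Bins with room: bin 6 (26).
Tightest fit is bin 6 with 26 free.

6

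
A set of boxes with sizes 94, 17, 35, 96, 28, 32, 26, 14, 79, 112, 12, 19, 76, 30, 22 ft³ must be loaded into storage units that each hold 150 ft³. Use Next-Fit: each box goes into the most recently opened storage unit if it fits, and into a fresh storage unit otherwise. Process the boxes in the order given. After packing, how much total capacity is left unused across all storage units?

storage unit 1: place 94 ft³, 56 ft³ left
storage unit 1: place 17 ft³, 39 ft³ left
storage unit 1: place 35 ft³, 4 ft³ left
storage unit 2: place 96 ft³, 54 ft³ left
storage unit 2: place 28 ft³, 26 ft³ left
storage unit 3: place 32 ft³, 118 ft³ left
storage unit 3: place 26 ft³, 92 ft³ left
storage unit 3: place 14 ft³, 78 ft³ left
storage unit 4: place 79 ft³, 71 ft³ left
storage unit 5: place 112 ft³, 38 ft³ left
storage unit 5: place 12 ft³, 26 ft³ left
storage unit 5: place 19 ft³, 7 ft³ left
storage unit 6: place 76 ft³, 74 ft³ left
storage unit 6: place 30 ft³, 44 ft³ left
storage unit 6: place 22 ft³, 22 ft³ left
6 storage units × 150 ft³ = 900 ft³; used 692 ft³; unused 208 ft³.

208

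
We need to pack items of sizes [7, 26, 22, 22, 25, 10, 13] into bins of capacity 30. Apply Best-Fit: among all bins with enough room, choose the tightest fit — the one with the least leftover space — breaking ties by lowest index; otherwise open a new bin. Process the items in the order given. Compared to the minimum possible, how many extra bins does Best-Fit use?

Best-Fit: [7,22] [26] [22] [25] [10,13] → 5 bins.
Total size 125; any packing needs at least ⌈125/30⌉ = 5 bins.
So 5 is already optimal.

0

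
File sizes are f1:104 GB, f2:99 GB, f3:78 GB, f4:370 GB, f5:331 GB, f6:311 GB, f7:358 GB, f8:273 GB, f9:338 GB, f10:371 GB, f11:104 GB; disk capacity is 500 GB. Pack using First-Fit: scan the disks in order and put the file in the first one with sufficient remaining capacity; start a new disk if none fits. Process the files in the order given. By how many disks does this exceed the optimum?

First-Fit: [104,99,78,104] [370] [331] [311] [358] [273] [338] [371] → 8 disks.
7 files exceed 250 GB (half the capacity), and no two of those can share a disk, so at least 7 disks are needed.
An optimal packing achieves that bound: [371,104] [370,104] [358,99] [338,78] [331] [311] [273] → 7 disks.
Excess: 8 − 7 = 1.

1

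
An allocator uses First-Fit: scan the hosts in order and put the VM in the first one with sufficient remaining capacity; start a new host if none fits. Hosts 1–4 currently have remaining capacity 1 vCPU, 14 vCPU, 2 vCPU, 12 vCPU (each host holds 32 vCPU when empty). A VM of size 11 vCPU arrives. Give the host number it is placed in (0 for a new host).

Hosts with room: host 2 (14 vCPU), host 4 (12 vCPU).
The first with room is host 2.

2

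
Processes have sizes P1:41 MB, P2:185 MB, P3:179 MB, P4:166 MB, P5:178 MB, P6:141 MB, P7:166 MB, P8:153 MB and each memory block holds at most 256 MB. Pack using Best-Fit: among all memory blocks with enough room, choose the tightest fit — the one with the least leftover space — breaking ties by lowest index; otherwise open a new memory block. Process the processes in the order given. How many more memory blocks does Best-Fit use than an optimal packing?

Best-Fit: [41,185] [179] [166] [178] [141] [166] [153] → 7 memory blocks.
7 processes exceed 128 MB (half the capacity), and no two of those can share a memory block, so at least 7 memory blocks are needed.
So 7 is already optimal.

0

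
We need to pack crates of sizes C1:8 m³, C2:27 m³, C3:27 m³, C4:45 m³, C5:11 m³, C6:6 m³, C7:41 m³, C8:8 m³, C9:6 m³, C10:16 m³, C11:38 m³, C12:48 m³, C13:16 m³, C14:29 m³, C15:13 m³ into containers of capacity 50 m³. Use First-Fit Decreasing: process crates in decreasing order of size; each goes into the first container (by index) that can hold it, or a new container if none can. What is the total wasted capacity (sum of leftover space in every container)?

Sorted descending: 48, 45, 41, 38, 29, 27, 27, 16, 16, 13, 11, 8, 8, 6, 6.
Put 48 m³ in container 1; 2 m³ remain.
Put 45 m³ in container 2; 5 m³ remain.
Put 41 m³ in container 3; 9 m³ remain.
Put 38 m³ in container 4; 12 m³ remain.
Put 29 m³ in container 5; 21 m³ remain.
Put 27 m³ in container 6; 23 m³ remain.
Put 27 m³ in container 7; 23 m³ remain.
Put 16 m³ in container 5; 5 m³ remain.
Put 16 m³ in container 6; 7 m³ remain.
Put 13 m³ in container 7; 10 m³ remain.
Put 11 m³ in container 4; 1 m³ remain.
Put 8 m³ in container 3; 1 m³ remain.
Put 8 m³ in container 7; 2 m³ remain.
Put 6 m³ in container 6; 1 m³ remain.
Put 6 m³ in container 8; 44 m³ remain.
8 containers × 50 m³ = 400 m³; used 339 m³; unused 61 m³.

61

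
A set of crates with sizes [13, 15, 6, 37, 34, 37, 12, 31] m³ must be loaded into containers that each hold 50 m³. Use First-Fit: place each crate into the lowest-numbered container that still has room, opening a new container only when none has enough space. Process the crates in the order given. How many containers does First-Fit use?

container 1: place 13 m³, 37 m³ left
container 1: place 15 m³, 22 m³ left
container 1: place 6 m³, 16 m³ left
container 2: place 37 m³, 13 m³ left
container 3: place 34 m³, 16 m³ left
container 4: place 37 m³, 13 m³ left
container 1: place 12 m³, 4 m³ left
container 5: place 31 m³, 19 m³ left
Final containers: [13,15,6,12] [37] [34] [37] [31].

5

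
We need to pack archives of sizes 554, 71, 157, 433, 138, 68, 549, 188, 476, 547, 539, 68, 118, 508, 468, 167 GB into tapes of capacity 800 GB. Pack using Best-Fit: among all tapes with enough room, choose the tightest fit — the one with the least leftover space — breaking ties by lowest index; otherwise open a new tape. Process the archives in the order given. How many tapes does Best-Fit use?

8 tapes

Put 554 GB in tape 1; 246 GB remain.
Put 71 GB in tape 1; 175 GB remain.
Put 157 GB in tape 1; 18 GB remain.
Put 433 GB in tape 2; 367 GB remain.
Put 138 GB in tape 2; 229 GB remain.
Put 68 GB in tape 2; 161 GB remain.
Put 549 GB in tape 3; 251 GB remain.
Put 188 GB in tape 3; 63 GB remain.
Put 476 GB in tape 4; 324 GB remain.
Put 547 GB in tape 5; 253 GB remain.
Put 539 GB in tape 6; 261 GB remain.
Put 68 GB in tape 2; 93 GB remain.
Put 118 GB in tape 5; 135 GB remain.
Put 508 GB in tape 7; 292 GB remain.
Put 468 GB in tape 8; 332 GB remain.
Put 167 GB in tape 6; 94 GB remain.
Final tapes: [554,71,157] [433,138,68,68] [549,188] [476] [547,118] [539,167] [508] [468].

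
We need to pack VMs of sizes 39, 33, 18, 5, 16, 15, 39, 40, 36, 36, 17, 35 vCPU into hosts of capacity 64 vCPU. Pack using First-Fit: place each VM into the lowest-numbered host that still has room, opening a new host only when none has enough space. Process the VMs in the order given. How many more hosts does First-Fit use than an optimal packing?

0

First-Fit: [39,18,5] [33,16,15] [39,17] [40] [36] [36] [35] → 7 hosts.
7 VMs exceed 32 vCPU (half the capacity), and no two of those can share a host, so at least 7 hosts are needed.
So 7 is already optimal.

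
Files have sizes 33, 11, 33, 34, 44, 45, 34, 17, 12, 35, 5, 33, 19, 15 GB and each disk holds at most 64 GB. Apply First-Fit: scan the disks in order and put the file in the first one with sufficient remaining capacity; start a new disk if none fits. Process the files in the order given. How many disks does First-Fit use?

8

Put 33 GB in disk 1; 31 GB remain.
Put 11 GB in disk 1; 20 GB remain.
Put 33 GB in disk 2; 31 GB remain.
Put 34 GB in disk 3; 30 GB remain.
Put 44 GB in disk 4; 20 GB remain.
Put 45 GB in disk 5; 19 GB remain.
Put 34 GB in disk 6; 30 GB remain.
Put 17 GB in disk 1; 3 GB remain.
Put 12 GB in disk 2; 19 GB remain.
Put 35 GB in disk 7; 29 GB remain.
Put 5 GB in disk 2; 14 GB remain.
Put 33 GB in disk 8; 31 GB remain.
Put 19 GB in disk 3; 11 GB remain.
Put 15 GB in disk 4; 5 GB remain.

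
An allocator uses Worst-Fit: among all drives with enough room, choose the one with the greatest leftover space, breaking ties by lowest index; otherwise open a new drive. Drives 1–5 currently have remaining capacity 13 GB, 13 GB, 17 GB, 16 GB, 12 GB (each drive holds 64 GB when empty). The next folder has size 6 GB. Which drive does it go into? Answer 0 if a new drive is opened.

Drives with room: drive 1 (13 GB), drive 2 (13 GB), drive 3 (17 GB), drive 4 (16 GB), drive 5 (12 GB).
Most room is drive 3 with 17 GB free.

3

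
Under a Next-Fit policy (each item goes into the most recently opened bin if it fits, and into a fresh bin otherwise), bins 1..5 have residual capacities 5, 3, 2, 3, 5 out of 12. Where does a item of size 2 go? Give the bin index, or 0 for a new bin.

Next-Fit only looks at bin 5, which has 5 free.
2 fits there.

5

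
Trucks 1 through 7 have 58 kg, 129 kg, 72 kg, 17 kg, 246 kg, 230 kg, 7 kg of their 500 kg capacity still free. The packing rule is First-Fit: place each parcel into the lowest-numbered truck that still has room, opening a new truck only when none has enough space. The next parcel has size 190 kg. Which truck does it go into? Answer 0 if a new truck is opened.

5

Trucks with room: truck 5 (246 kg), truck 6 (230 kg).
The first with room is truck 5.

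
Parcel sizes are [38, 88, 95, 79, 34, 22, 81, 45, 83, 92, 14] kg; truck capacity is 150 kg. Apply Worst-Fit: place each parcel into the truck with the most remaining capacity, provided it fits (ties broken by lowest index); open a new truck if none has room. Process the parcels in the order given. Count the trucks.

38 kg → truck 1 (remaining 112 kg)
88 kg → truck 1 (remaining 24 kg)
95 kg → truck 2 (remaining 55 kg)
79 kg → truck 3 (remaining 71 kg)
34 kg → truck 3 (remaining 37 kg)
22 kg → truck 2 (remaining 33 kg)
81 kg → truck 4 (remaining 69 kg)
45 kg → truck 4 (remaining 24 kg)
83 kg → truck 5 (remaining 67 kg)
92 kg → truck 6 (remaining 58 kg)
14 kg → truck 5 (remaining 53 kg)
Final trucks: [38,88] [95,22] [79,34] [81,45] [83,14] [92].

6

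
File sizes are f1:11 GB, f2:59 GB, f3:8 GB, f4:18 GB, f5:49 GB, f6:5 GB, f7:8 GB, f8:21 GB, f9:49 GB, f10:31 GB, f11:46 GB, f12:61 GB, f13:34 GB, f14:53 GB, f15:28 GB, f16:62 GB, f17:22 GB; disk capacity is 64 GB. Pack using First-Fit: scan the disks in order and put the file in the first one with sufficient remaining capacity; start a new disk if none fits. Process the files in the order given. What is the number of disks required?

11

f1 (11 GB) → disk 1 (remaining 53 GB)
f2 (59 GB) → disk 2 (remaining 5 GB)
f3 (8 GB) → disk 1 (remaining 45 GB)
f4 (18 GB) → disk 1 (remaining 27 GB)
f5 (49 GB) → disk 3 (remaining 15 GB)
f6 (5 GB) → disk 1 (remaining 22 GB)
f7 (8 GB) → disk 1 (remaining 14 GB)
f8 (21 GB) → disk 4 (remaining 43 GB)
f9 (49 GB) → disk 5 (remaining 15 GB)
f10 (31 GB) → disk 4 (remaining 12 GB)
f11 (46 GB) → disk 6 (remaining 18 GB)
f12 (61 GB) → disk 7 (remaining 3 GB)
f13 (34 GB) → disk 8 (remaining 30 GB)
f14 (53 GB) → disk 9 (remaining 11 GB)
f15 (28 GB) → disk 8 (remaining 2 GB)
f16 (62 GB) → disk 10 (remaining 2 GB)
f17 (22 GB) → disk 11 (remaining 42 GB)
Final disks: [11,8,18,5,8] [59] [49] [21,31] [49] [46] [61] [34,28] [53] [62] [22].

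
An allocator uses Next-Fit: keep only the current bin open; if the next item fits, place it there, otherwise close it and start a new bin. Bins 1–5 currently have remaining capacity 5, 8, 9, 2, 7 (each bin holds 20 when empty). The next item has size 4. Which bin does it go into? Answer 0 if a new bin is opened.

Next-Fit only looks at bin 5, which has 7 free.
4 fits there.

5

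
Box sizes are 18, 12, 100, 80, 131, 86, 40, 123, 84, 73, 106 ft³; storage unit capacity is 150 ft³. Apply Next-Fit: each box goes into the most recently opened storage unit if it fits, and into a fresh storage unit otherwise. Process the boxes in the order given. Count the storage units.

8

18 ft³ → storage unit 1 (remaining 132 ft³)
12 ft³ → storage unit 1 (remaining 120 ft³)
100 ft³ → storage unit 1 (remaining 20 ft³)
80 ft³ → storage unit 2 (remaining 70 ft³)
131 ft³ → storage unit 3 (remaining 19 ft³)
86 ft³ → storage unit 4 (remaining 64 ft³)
40 ft³ → storage unit 4 (remaining 24 ft³)
123 ft³ → storage unit 5 (remaining 27 ft³)
84 ft³ → storage unit 6 (remaining 66 ft³)
73 ft³ → storage unit 7 (remaining 77 ft³)
106 ft³ → storage unit 8 (remaining 44 ft³)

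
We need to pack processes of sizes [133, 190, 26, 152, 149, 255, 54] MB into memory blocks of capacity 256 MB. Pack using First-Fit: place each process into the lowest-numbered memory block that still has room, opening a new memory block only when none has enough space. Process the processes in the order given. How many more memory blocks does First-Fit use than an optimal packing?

First-Fit: [133,26,54] [190] [152] [149] [255] → 5 memory blocks.
5 processes exceed 128 MB (half the capacity), and no two of those can share a memory block, so at least 5 memory blocks are needed.
So 5 is already optimal.

0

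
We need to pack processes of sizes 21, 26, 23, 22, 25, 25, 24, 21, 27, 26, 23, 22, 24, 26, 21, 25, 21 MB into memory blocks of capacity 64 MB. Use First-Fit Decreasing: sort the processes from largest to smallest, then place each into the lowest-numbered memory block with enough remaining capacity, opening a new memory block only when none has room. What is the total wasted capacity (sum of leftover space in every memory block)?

Sorted descending: 27, 26, 26, 26, 25, 25, 25, 24, 24, 23, 23, 22, 22, 21, 21, 21, 21.
Put 27 MB in memory block 1; 37 MB remain.
Put 26 MB in memory block 1; 11 MB remain.
Put 26 MB in memory block 2; 38 MB remain.
Put 26 MB in memory block 2; 12 MB remain.
Put 25 MB in memory block 3; 39 MB remain.
Put 25 MB in memory block 3; 14 MB remain.
Put 25 MB in memory block 4; 39 MB remain.
Put 24 MB in memory block 4; 15 MB remain.
Put 24 MB in memory block 5; 40 MB remain.
Put 23 MB in memory block 5; 17 MB remain.
Put 23 MB in memory block 6; 41 MB remain.
Put 22 MB in memory block 6; 19 MB remain.
Put 22 MB in memory block 7; 42 MB remain.
Put 21 MB in memory block 7; 21 MB remain.
Put 21 MB in memory block 7; 0 MB remain.
Put 21 MB in memory block 8; 43 MB remain.
Put 21 MB in memory block 8; 22 MB remain.
8 memory blocks × 64 MB = 512 MB; used 402 MB; unused 110 MB.

110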